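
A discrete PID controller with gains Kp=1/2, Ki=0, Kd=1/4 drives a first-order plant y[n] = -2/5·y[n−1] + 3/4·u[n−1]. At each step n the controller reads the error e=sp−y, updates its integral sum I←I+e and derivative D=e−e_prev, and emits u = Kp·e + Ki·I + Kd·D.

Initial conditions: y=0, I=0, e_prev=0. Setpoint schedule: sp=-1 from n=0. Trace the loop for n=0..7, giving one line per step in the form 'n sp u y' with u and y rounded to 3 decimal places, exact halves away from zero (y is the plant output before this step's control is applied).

0 -1 -0.750 0.000
1 -1 -0.078 -0.563
2 -1 -0.765 0.166
3 -1 0.022 -0.641
4 -1 -0.865 0.273
5 -1 0.136 -0.758
6 -1 -0.994 0.405
7 -1 0.282 -0.907

(exact arithmetic carried between steps; '≈' marks a value shown rounded to 6 d.p. or computed from one; I and e_prev carry over from the previous line; the table rounds u and y to 3 d.p., halves away from zero)
n=0: y=0, sp=-1, e=sp−y=-1; I=-1, D=e−e_prev=-1; u=1/2·(-1)+0·(-1)+1/4·(-1)=-0.75; next y=-2/5·0+3/4·(-0.75)=-0.5625
n=1: y=-0.5625, sp=-1, e=sp−y=-0.4375; I=-1.4375, D=e−e_prev=0.5625; u=1/2·(-0.4375)+0·(-1.4375)+1/4·0.5625=-0.078125; next y=-2/5·(-0.5625)+3/4·(-0.078125)≈0.166406
n=2: y≈0.166406, sp=-1, e=sp−y≈-1.166406; I≈-2.603906, D=e−e_prev≈-0.728906; u=1/2·(-1.166406)+0·(-2.603906)+1/4·(-0.728906)≈-0.765430; next y=-2/5·0.166406+3/4·(-0.765430)≈-0.640635
n=3: y≈-0.640635, sp=-1, e=sp−y≈-0.359365; I≈-2.963271, D=e−e_prev≈0.807041; u=1/2·(-0.359365)+0·(-2.963271)+1/4·0.807041≈0.022078; next y=-2/5·(-0.640635)+3/4·0.022078≈0.272812
n=4: y≈0.272812, sp=-1, e=sp−y≈-1.272812; I≈-4.236084, D=e−e_prev≈-0.913447; u=1/2·(-1.272812)+0·(-4.236084)+1/4·(-0.913447)≈-0.864768; next y=-2/5·0.272812+3/4·(-0.864768)≈-0.757701
n=5: y≈-0.757701, sp=-1, e=sp−y≈-0.242299; I≈-4.478383, D=e−e_prev≈1.030513; u=1/2·(-0.242299)+0·(-4.478383)+1/4·1.030513≈0.136479; next y=-2/5·(-0.757701)+3/4·0.136479≈0.405439
n=6: y≈0.405439, sp=-1, e=sp−y≈-1.405439; I≈-5.883822, D=e−e_prev≈-1.163140; u=1/2·(-1.405439)+0·(-5.883822)+1/4·(-1.163140)≈-0.993505; next y=-2/5·0.405439+3/4·(-0.993505)≈-0.907304
n=7: y≈-0.907304, sp=-1, e=sp−y≈-0.092696; I≈-5.976518, D=e−e_prev≈1.312743; u=1/2·(-0.092696)+0·(-5.976518)+1/4·1.312743≈0.281838; next y=-2/5·(-0.907304)+3/4·0.281838≈0.574300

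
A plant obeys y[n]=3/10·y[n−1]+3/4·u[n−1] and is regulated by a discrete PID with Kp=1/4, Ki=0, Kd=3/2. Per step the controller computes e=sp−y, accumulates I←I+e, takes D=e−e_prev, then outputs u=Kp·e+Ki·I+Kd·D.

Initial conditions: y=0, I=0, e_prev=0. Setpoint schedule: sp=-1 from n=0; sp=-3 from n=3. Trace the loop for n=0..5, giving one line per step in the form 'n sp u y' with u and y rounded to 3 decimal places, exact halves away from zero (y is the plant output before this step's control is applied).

0 -1 -1.750 0.000
1 -1 2.047 -1.313
2 -1 -4.216 1.141
3 -3 2.897 -2.820
4 -3 -7.301 1.327
5 -3 10.126 -5.078

(exact arithmetic carried between steps; '≈' marks a value shown rounded to 6 d.p. or computed from one; I and e_prev carry over from the previous line; the table rounds u and y to 3 d.p., halves away from zero)
n=0: y=0, sp=-1, e=sp−y=-1; I=-1, D=e−e_prev=-1; u=1/4·(-1)+0·(-1)+3/2·(-1)=-1.75; next y=3/10·0+3/4·(-1.75)=-1.3125
n=1: y=-1.3125, sp=-1, e=sp−y=0.3125; I=-0.6875, D=e−e_prev=1.3125; u=1/4·0.3125+0·(-0.6875)+3/2·1.3125=2.046875; next y=3/10·(-1.3125)+3/4·2.046875≈1.141406
n=2: y≈1.141406, sp=-1, e=sp−y≈-2.141406; I≈-2.828906, D=e−e_prev≈-2.453906; u=1/4·(-2.141406)+0·(-2.828906)+3/2·(-2.453906)≈-4.216211; next y=3/10·1.141406+3/4·(-4.216211)≈-2.819736
n=3: y≈-2.819736, sp=-3, e=sp−y≈-0.180264; I≈-3.009170, D=e−e_prev≈1.961143; u=1/4·(-0.180264)+0·(-3.009170)+3/2·1.961143≈2.896648; next y=3/10·(-2.819736)+3/4·2.896648≈1.326565
n=4: y≈1.326565, sp=-3, e=sp−y≈-4.326565; I≈-7.335735, D=e−e_prev≈-4.146301; u=1/4·(-4.326565)+0·(-7.335735)+3/2·(-4.146301)≈-7.301093; next y=3/10·1.326565+3/4·(-7.301093)≈-5.077850
n=5: y≈-5.077850, sp=-3, e=sp−y≈2.077850; I≈-5.257884, D=e−e_prev≈6.404416; u=1/4·2.077850+0·(-5.257884)+3/2·6.404416≈10.126086; next y=3/10·(-5.077850)+3/4·10.126086≈6.071209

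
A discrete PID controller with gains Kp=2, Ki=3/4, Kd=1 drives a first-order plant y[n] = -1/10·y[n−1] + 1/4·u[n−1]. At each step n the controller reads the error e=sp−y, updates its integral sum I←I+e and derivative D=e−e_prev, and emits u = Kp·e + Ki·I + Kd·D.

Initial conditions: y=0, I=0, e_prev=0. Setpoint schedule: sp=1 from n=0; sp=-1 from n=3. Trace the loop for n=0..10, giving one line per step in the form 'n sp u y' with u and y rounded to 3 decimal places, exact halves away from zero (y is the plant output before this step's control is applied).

0 1 3.750 0.000
1 1 -0.016 0.938
2 1 4.851 -0.098
3 -1 -7.812 1.222
4 -1 6.207 -2.075
5 -1 -10.663 1.759
6 -1 8.356 -2.842
7 -1 -14.420 2.373
8 -1 11.573 -3.842
9 -1 -19.210 3.278
10 -1 16.231 -5.130

(exact arithmetic carried between steps; '≈' marks a value shown rounded to 6 d.p. or computed from one; I and e_prev carry over from the previous line; the table rounds u and y to 3 d.p., halves away from zero)
n=0: y=0, sp=1, e=sp−y=1; I=1, D=e−e_prev=1; u=2·1+3/4·1+1·1=3.75; next y=-1/10·0+1/4·3.75=0.9375
n=1: y=0.9375, sp=1, e=sp−y=0.0625; I=1.0625, D=e−e_prev=-0.9375; u=2·0.0625+3/4·1.0625+1·(-0.9375)=-0.015625; next y=-1/10·0.9375+1/4·(-0.015625)≈-0.097656
n=2: y≈-0.097656, sp=1, e=sp−y≈1.097656; I≈2.160156, D=e−e_prev≈1.035156; u=2·1.097656+3/4·2.160156+1·1.035156≈4.850586; next y=-1/10·(-0.097656)+1/4·4.850586≈1.222412
n=3: y≈1.222412, sp=-1, e=sp−y≈-2.222412; I≈-0.062256, D=e−e_prev≈-3.320068; u=2·(-2.222412)+3/4·(-0.062256)+1·(-3.320068)≈-7.811584; next y=-1/10·1.222412+1/4·(-7.811584)≈-2.075137
n=4: y≈-2.075137, sp=-1, e=sp−y≈1.075137; I≈1.012881, D=e−e_prev≈3.297549; u=2·1.075137+3/4·1.012881+1·3.297549≈6.207485; next y=-1/10·(-2.075137)+1/4·6.207485≈1.759385
n=5: y≈1.759385, sp=-1, e=sp−y≈-2.759385; I≈-1.746504, D=e−e_prev≈-3.834522; u=2·(-2.759385)+3/4·(-1.746504)+1·(-3.834522)≈-10.663170; next y=-1/10·1.759385+1/4·(-10.663170)≈-2.841731
n=6: y≈-2.841731, sp=-1, e=sp−y≈1.841731; I≈0.095227, D=e−e_prev≈4.601116; u=2·1.841731+3/4·0.095227+1·4.601116≈8.355999; next y=-1/10·(-2.841731)+1/4·8.355999≈2.373173
n=7: y≈2.373173, sp=-1, e=sp−y≈-3.373173; I≈-3.277945, D=e−e_prev≈-5.214904; u=2·(-3.373173)+3/4·(-3.277945)+1·(-5.214904)≈-14.419708; next y=-1/10·2.373173+1/4·(-14.419708)≈-3.842244
n=8: y≈-3.842244, sp=-1, e=sp−y≈2.842244; I≈-0.435701, D=e−e_prev≈6.215417; u=2·2.842244+3/4·(-0.435701)+1·6.215417≈11.573130; next y=-1/10·(-3.842244)+1/4·11.573130≈3.277507
n=9: y≈3.277507, sp=-1, e=sp−y≈-4.277507; I≈-4.713208, D=e−e_prev≈-7.119751; u=2·(-4.277507)+3/4·(-4.713208)+1·(-7.119751)≈-19.209671; next y=-1/10·3.277507+1/4·(-19.209671)≈-5.130169
n=10: y≈-5.130169, sp=-1, e=sp−y≈4.130169; I≈-0.583039, D=e−e_prev≈8.407675; u=2·4.130169+3/4·(-0.583039)+1·8.407675≈16.230733; next y=-1/10·(-5.130169)+1/4·16.230733≈4.570700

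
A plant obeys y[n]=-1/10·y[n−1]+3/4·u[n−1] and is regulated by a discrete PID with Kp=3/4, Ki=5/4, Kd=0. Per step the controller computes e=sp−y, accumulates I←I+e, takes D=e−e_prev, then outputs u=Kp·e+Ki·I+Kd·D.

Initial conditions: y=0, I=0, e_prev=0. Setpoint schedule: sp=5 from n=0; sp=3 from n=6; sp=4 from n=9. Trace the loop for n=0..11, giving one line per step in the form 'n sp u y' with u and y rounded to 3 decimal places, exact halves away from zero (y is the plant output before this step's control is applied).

(exact arithmetic carried between steps; '≈' marks a value shown rounded to 6 d.p. or computed from one; I and e_prev carry over from the previous line; the table rounds u and y to 3 d.p., halves away from zero)
n=0: y=0, sp=5, e=sp−y=5; I=5, D=e−e_prev=5; u=3/4·5+5/4·5+0·5=10; next y=-1/10·0+3/4·10=7.5
n=1: y=7.5, sp=5, e=sp−y=-2.5; I=2.5, D=e−e_prev=-7.5; u=3/4·(-2.5)+5/4·2.5+0·(-7.5)=1.25; next y=-1/10·7.5+3/4·1.25=0.1875
n=2: y=0.1875, sp=5, e=sp−y=4.8125; I=7.3125, D=e−e_prev=7.3125; u=3/4·4.8125+5/4·7.3125+0·7.3125=12.75; next y=-1/10·0.1875+3/4·12.75=9.54375
n=3: y=9.54375, sp=5, e=sp−y=-4.54375; I=2.76875, D=e−e_prev=-9.35625; u=3/4·(-4.54375)+5/4·2.76875+0·(-9.35625)=0.053125; next y=-1/10·9.54375+3/4·0.053125≈-0.914531
n=4: y≈-0.914531, sp=5, e=sp−y≈5.914531; I≈8.683281, D=e−e_prev≈10.458281; u=3/4·5.914531+5/4·8.683281+0·10.458281≈15.29; next y=-1/10·(-0.914531)+3/4·15.29≈11.558953
n=5: y≈11.558953, sp=5, e=sp−y≈-6.558953; I≈2.124328, D=e−e_prev≈-12.473484; u=3/4·(-6.558953)+5/4·2.124328+0·(-12.473484)≈-2.263805; next y=-1/10·11.558953+3/4·(-2.263805)≈-2.853749
n=6: y≈-2.853749, sp=3, e=sp−y≈5.853749; I≈7.978077, D=e−e_prev≈12.412702; u=3/4·5.853749+5/4·7.978077+0·12.412702≈14.362908; next y=-1/10·(-2.853749)+3/4·14.362908≈11.057556
n=7: y≈11.057556, sp=3, e=sp−y≈-8.057556; I≈-0.079479, D=e−e_prev≈-13.911305; u=3/4·(-8.057556)+5/4·(-0.079479)+0·(-13.911305)≈-6.142515; next y=-1/10·11.057556+3/4·(-6.142515)≈-5.712642
n=8: y≈-5.712642, sp=3, e=sp−y≈8.712642; I≈8.633163, D=e−e_prev≈16.770198; u=3/4·8.712642+5/4·8.633163+0·16.770198≈17.325936; next y=-1/10·(-5.712642)+3/4·17.325936≈13.565716
n=9: y≈13.565716, sp=4, e=sp−y≈-9.565716; I≈-0.932553, D=e−e_prev≈-18.278358; u=3/4·(-9.565716)+5/4·(-0.932553)+0·(-18.278358)≈-8.339978; next y=-1/10·13.565716+3/4·(-8.339978)≈-7.611555
n=10: y≈-7.611555, sp=4, e=sp−y≈11.611555; I≈10.679002, D=e−e_prev≈21.177271; u=3/4·11.611555+5/4·10.679002+0·21.177271≈22.057419; next y=-1/10·(-7.611555)+3/4·22.057419≈17.304220
n=11: y≈17.304220, sp=4, e=sp−y≈-13.304220; I≈-2.625217, D=e−e_prev≈-24.915775; u=3/4·(-13.304220)+5/4·(-2.625217)+0·(-24.915775)≈-13.259687; next y=-1/10·17.304220+3/4·(-13.259687)≈-11.675187

0 5 10.000 0.000
1 5 1.250 7.500
2 5 12.750 0.188
3 5 0.053 9.544
4 5 15.290 -0.915
5 5 -2.264 11.559
6 3 14.363 -2.854
7 3 -6.143 11.058
8 3 17.326 -5.713
9 4 -8.340 13.566
10 4 22.057 -7.612
11 4 -13.260 17.304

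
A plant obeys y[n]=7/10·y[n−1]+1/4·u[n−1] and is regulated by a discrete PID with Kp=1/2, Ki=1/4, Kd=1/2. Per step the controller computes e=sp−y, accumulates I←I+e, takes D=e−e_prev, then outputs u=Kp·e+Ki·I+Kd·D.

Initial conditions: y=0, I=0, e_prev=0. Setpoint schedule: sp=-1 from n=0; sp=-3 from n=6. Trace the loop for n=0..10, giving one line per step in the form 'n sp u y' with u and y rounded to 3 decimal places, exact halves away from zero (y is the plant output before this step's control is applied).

(exact arithmetic carried between steps; '≈' marks a value shown rounded to 6 d.p. or computed from one; I and e_prev carry over from the previous line; the table rounds u and y to 3 d.p., halves away from zero)
n=0: y=0, sp=-1, e=sp−y=-1; I=-1, D=e−e_prev=-1; u=1/2·(-1)+1/4·(-1)+1/2·(-1)=-1.25; next y=7/10·0+1/4·(-1.25)=-0.3125
n=1: y=-0.3125, sp=-1, e=sp−y=-0.6875; I=-1.6875, D=e−e_prev=0.3125; u=1/2·(-0.6875)+1/4·(-1.6875)+1/2·0.3125=-0.609375; next y=7/10·(-0.3125)+1/4·(-0.609375)≈-0.371094
n=2: y≈-0.371094, sp=-1, e=sp−y≈-0.628906; I≈-2.316406, D=e−e_prev≈0.058594; u=1/2·(-0.628906)+1/4·(-2.316406)+1/2·0.058594≈-0.864258; next y=7/10·(-0.371094)+1/4·(-0.864258)≈-0.475830
n=3: y≈-0.475830, sp=-1, e=sp−y≈-0.524170; I≈-2.840576, D=e−e_prev≈0.104736; u=1/2·(-0.524170)+1/4·(-2.840576)+1/2·0.104736≈-0.919861; next y=7/10·(-0.475830)+1/4·(-0.919861)≈-0.563046
n=4: y≈-0.563046, sp=-1, e=sp−y≈-0.436954; I≈-3.277530, D=e−e_prev≈0.087216; u=1/2·(-0.436954)+1/4·(-3.277530)+1/2·0.087216≈-0.994251; next y=7/10·(-0.563046)+1/4·(-0.994251)≈-0.642695
n=5: y≈-0.642695, sp=-1, e=sp−y≈-0.357305; I≈-3.634835, D=e−e_prev≈0.079649; u=1/2·(-0.357305)+1/4·(-3.634835)+1/2·0.079649≈-1.047537; next y=7/10·(-0.642695)+1/4·(-1.047537)≈-0.711771
n=6: y≈-0.711771, sp=-3, e=sp−y≈-2.288229; I≈-5.923064, D=e−e_prev≈-1.930924; u=1/2·(-2.288229)+1/4·(-5.923064)+1/2·(-1.930924)≈-3.590343; next y=7/10·(-0.711771)+1/4·(-3.590343)≈-1.395825
n=7: y≈-1.395825, sp=-3, e=sp−y≈-1.604175; I≈-7.527239, D=e−e_prev≈0.684054; u=1/2·(-1.604175)+1/4·(-7.527239)+1/2·0.684054≈-2.341870; next y=7/10·(-1.395825)+1/4·(-2.341870)≈-1.562545
n=8: y≈-1.562545, sp=-3, e=sp−y≈-1.437455; I≈-8.964694, D=e−e_prev≈0.166720; u=1/2·(-1.437455)+1/4·(-8.964694)+1/2·0.166720≈-2.876541; next y=7/10·(-1.562545)+1/4·(-2.876541)≈-1.812917
n=9: y≈-1.812917, sp=-3, e=sp−y≈-1.187083; I≈-10.151777, D=e−e_prev≈0.250372; u=1/2·(-1.187083)+1/4·(-10.151777)+1/2·0.250372≈-3.006300; next y=7/10·(-1.812917)+1/4·(-3.006300)≈-2.020617
n=10: y≈-2.020617, sp=-3, e=sp−y≈-0.979383; I≈-11.131160, D=e−e_prev≈0.207700; u=1/2·(-0.979383)+1/4·(-11.131160)+1/2·0.207700≈-3.168632; next y=7/10·(-2.020617)+1/4·(-3.168632)≈-2.206590

0 -1 -1.250 0.000
1 -1 -0.609 -0.313
2 -1 -0.864 -0.371
3 -1 -0.920 -0.476
4 -1 -0.994 -0.563
5 -1 -1.048 -0.643
6 -3 -3.590 -0.712
7 -3 -2.342 -1.396
8 -3 -2.877 -1.563
9 -3 -3.006 -1.813
10 -3 -3.169 -2.021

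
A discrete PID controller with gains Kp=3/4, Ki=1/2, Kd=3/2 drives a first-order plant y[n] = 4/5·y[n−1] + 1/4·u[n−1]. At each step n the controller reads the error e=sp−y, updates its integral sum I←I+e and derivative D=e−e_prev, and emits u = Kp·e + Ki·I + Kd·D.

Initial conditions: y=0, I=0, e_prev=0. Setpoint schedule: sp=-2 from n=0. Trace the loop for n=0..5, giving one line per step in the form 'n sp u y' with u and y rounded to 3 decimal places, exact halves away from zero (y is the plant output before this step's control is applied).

0 -2 -5.500 0.000
1 -2 0.281 -1.375
2 -2 -3.043 -1.030
3 -2 -1.485 -1.585
4 -2 -2.376 -1.639
5 -2 -1.906 -1.905

(exact arithmetic carried between steps; '≈' marks a value shown rounded to 6 d.p. or computed from one; I and e_prev carry over from the previous line; the table rounds u and y to 3 d.p., halves away from zero)
n=0: y=0, sp=-2, e=sp−y=-2; I=-2, D=e−e_prev=-2; u=3/4·(-2)+1/2·(-2)+3/2·(-2)=-5.5; next y=4/5·0+1/4·(-5.5)=-1.375
n=1: y=-1.375, sp=-2, e=sp−y=-0.625; I=-2.625, D=e−e_prev=1.375; u=3/4·(-0.625)+1/2·(-2.625)+3/2·1.375=0.28125; next y=4/5·(-1.375)+1/4·0.28125≈-1.029688
n=2: y≈-1.029688, sp=-2, e=sp−y≈-0.970313; I≈-3.595313, D=e−e_prev≈-0.345313; u=3/4·(-0.970313)+1/2·(-3.595313)+3/2·(-0.345313)≈-3.043359; next y=4/5·(-1.029688)+1/4·(-3.043359)≈-1.584590
n=3: y≈-1.584590, sp=-2, e=sp−y≈-0.415410; I≈-4.010723, D=e−e_prev≈0.554902; u=3/4·(-0.415410)+1/2·(-4.010723)+3/2·0.554902≈-1.484565; next y=4/5·(-1.584590)+1/4·(-1.484565)≈-1.638813
n=4: y≈-1.638813, sp=-2, e=sp−y≈-0.361187; I≈-4.371909, D=e−e_prev≈0.054223; u=3/4·(-0.361187)+1/2·(-4.371909)+3/2·0.054223≈-2.375510; next y=4/5·(-1.638813)+1/4·(-2.375510)≈-1.904928
n=5: y≈-1.904928, sp=-2, e=sp−y≈-0.095072; I≈-4.466981, D=e−e_prev≈0.266115; u=3/4·(-0.095072)+1/2·(-4.466981)+3/2·0.266115≈-1.905623; next y=4/5·(-1.904928)+1/4·(-1.905623)≈-2.000348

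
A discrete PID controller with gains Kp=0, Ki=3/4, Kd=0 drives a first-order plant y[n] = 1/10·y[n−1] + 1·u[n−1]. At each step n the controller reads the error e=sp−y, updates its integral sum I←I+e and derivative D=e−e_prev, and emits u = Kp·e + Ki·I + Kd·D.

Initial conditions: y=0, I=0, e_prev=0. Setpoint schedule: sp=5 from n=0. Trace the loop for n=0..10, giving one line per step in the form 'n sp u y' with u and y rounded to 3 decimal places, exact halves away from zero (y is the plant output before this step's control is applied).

0 5 3.750 0.000
1 5 4.688 3.750
2 5 4.641 5.063
3 5 4.530 5.147
4 5 4.497 5.045
5 5 4.496 5.001
6 5 4.499 4.996
7 5 4.500 4.998
8 5 4.500 5.000
9 5 4.500 5.000
10 5 4.500 5.000

(exact arithmetic carried between steps; '≈' marks a value shown rounded to 6 d.p. or computed from one; I and e_prev carry over from the previous line; the table rounds u and y to 3 d.p., halves away from zero)
n=0: y=0, sp=5, e=sp−y=5; I=5, D=e−e_prev=5; u=0·5+3/4·5+0·5=3.75; next y=1/10·0+1·3.75=3.75
n=1: y=3.75, sp=5, e=sp−y=1.25; I=6.25, D=e−e_prev=-3.75; u=0·1.25+3/4·6.25+0·(-3.75)=4.6875; next y=1/10·3.75+1·4.6875=5.0625
n=2: y=5.0625, sp=5, e=sp−y=-0.0625; I=6.1875, D=e−e_prev=-1.3125; u=0·(-0.0625)+3/4·6.1875+0·(-1.3125)=4.640625; next y=1/10·5.0625+1·4.640625=5.146875
n=3: y=5.146875, sp=5, e=sp−y=-0.146875; I=6.040625, D=e−e_prev=-0.084375; u=0·(-0.146875)+3/4·6.040625+0·(-0.084375)≈4.530469; next y=1/10·5.146875+1·4.530469≈5.045156
n=4: y≈5.045156, sp=5, e=sp−y≈-0.045156; I≈5.995469, D=e−e_prev≈0.101719; u=0·(-0.045156)+3/4·5.995469+0·0.101719≈4.496602; next y=1/10·5.045156+1·4.496602≈5.001117
n=5: y≈5.001117, sp=5, e=sp−y≈-0.001117; I≈5.994352, D=e−e_prev≈0.044039; u=0·(-0.001117)+3/4·5.994352+0·0.044039≈4.495764; next y=1/10·5.001117+1·4.495764≈4.995875
n=6: y≈4.995875, sp=5, e=sp−y≈0.004125; I≈5.998476, D=e−e_prev≈0.005242; u=0·0.004125+3/4·5.998476+0·0.005242≈4.498857; next y=1/10·4.995875+1·4.498857≈4.998445
n=7: y≈4.998445, sp=5, e=sp−y≈0.001555; I≈6.000032, D=e−e_prev≈-0.002569; u=0·0.001555+3/4·6.000032+0·(-0.002569)≈4.500024; next y=1/10·4.998445+1·4.500024≈4.999868
n=8: y≈4.999868, sp=5, e=sp−y≈0.000132; I≈6.000163, D=e−e_prev≈-0.001423; u=0·0.000132+3/4·6.000163+0·(-0.001423)≈4.500123; next y=1/10·4.999868+1·4.500123≈5.000109
n=9: y≈5.000109, sp=5, e=sp−y≈-0.000109; I≈6.000054, D=e−e_prev≈-0.000241; u=0·(-0.000109)+3/4·6.000054+0·(-0.000241)≈4.500041; next y=1/10·5.000109+1·4.500041≈5.000051
n=10: y≈5.000051, sp=5, e=sp−y≈-0.000051; I≈6.000003, D=e−e_prev≈0.000058; u=0·(-0.000051)+3/4·6.000003+0·0.000058≈4.500002; next y=1/10·5.000051+1·4.500002≈5.000007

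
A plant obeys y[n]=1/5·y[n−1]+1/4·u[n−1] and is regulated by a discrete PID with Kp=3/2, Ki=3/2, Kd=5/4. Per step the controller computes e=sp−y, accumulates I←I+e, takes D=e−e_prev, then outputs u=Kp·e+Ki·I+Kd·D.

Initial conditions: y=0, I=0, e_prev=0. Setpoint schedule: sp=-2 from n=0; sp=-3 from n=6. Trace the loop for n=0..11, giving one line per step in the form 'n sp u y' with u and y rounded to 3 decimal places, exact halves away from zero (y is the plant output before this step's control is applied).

(exact arithmetic carried between steps; '≈' marks a value shown rounded to 6 d.p. or computed from one; I and e_prev carry over from the previous line; the table rounds u and y to 3 d.p., halves away from zero)
n=0: y=0, sp=-2, e=sp−y=-2; I=-2, D=e−e_prev=-2; u=3/2·(-2)+3/2·(-2)+5/4·(-2)=-8.5; next y=1/5·0+1/4·(-8.5)=-2.125
n=1: y=-2.125, sp=-2, e=sp−y=0.125; I=-1.875, D=e−e_prev=2.125; u=3/2·0.125+3/2·(-1.875)+5/4·2.125=0.03125; next y=1/5·(-2.125)+1/4·0.03125≈-0.417188
n=2: y≈-0.417188, sp=-2, e=sp−y≈-1.582813; I≈-3.457813, D=e−e_prev≈-1.707813; u=3/2·(-1.582813)+3/2·(-3.457813)+5/4·(-1.707813)≈-9.695703; next y=1/5·(-0.417188)+1/4·(-9.695703)≈-2.507363
n=3: y≈-2.507363, sp=-2, e=sp−y≈0.507363; I≈-2.950449, D=e−e_prev≈2.090176; u=3/2·0.507363+3/2·(-2.950449)+5/4·2.090176≈-1.051909; next y=1/5·(-2.507363)+1/4·(-1.051909)≈-0.764450
n=4: y≈-0.764450, sp=-2, e=sp−y≈-1.235550; I≈-4.185999, D=e−e_prev≈-1.742913; u=3/2·(-1.235550)+3/2·(-4.185999)+5/4·(-1.742913)≈-10.310966; next y=1/5·(-0.764450)+1/4·(-10.310966)≈-2.730631
n=5: y≈-2.730631, sp=-2, e=sp−y≈0.730631; I≈-3.455368, D=e−e_prev≈1.966181; u=3/2·0.730631+3/2·(-3.455368)+5/4·1.966181≈-1.629378; next y=1/5·(-2.730631)+1/4·(-1.629378)≈-0.953471
n=6: y≈-0.953471, sp=-3, e=sp−y≈-2.046529; I≈-5.501897, D=e−e_prev≈-2.777161; u=3/2·(-2.046529)+3/2·(-5.501897)+5/4·(-2.777161)≈-14.794090; next y=1/5·(-0.953471)+1/4·(-14.794090)≈-3.889217
n=7: y≈-3.889217, sp=-3, e=sp−y≈0.889217; I≈-4.612680, D=e−e_prev≈2.935746; u=3/2·0.889217+3/2·(-4.612680)+5/4·2.935746≈-1.915513; next y=1/5·(-3.889217)+1/4·(-1.915513)≈-1.256722
n=8: y≈-1.256722, sp=-3, e=sp−y≈-1.743278; I≈-6.355959, D=e−e_prev≈-2.632495; u=3/2·(-1.743278)+3/2·(-6.355959)+5/4·(-2.632495)≈-15.439475; next y=1/5·(-1.256722)+1/4·(-15.439475)≈-4.111213
n=9: y≈-4.111213, sp=-3, e=sp−y≈1.111213; I≈-5.244746, D=e−e_prev≈2.854491; u=3/2·1.111213+3/2·(-5.244746)+5/4·2.854491≈-2.632185; next y=1/5·(-4.111213)+1/4·(-2.632185)≈-1.480289
n=10: y≈-1.480289, sp=-3, e=sp−y≈-1.519711; I≈-6.764457, D=e−e_prev≈-2.630924; u=3/2·(-1.519711)+3/2·(-6.764457)+5/4·(-2.630924)≈-15.714907; next y=1/5·(-1.480289)+1/4·(-15.714907)≈-4.224785
n=11: y≈-4.224785, sp=-3, e=sp−y≈1.224785; I≈-5.539672, D=e−e_prev≈2.744496; u=3/2·1.224785+3/2·(-5.539672)+5/4·2.744496≈-3.041712; next y=1/5·(-4.224785)+1/4·(-3.041712)≈-1.605385

0 -2 -8.500 0.000
1 -2 0.031 -2.125
2 -2 -9.696 -0.417
3 -2 -1.052 -2.507
4 -2 -10.311 -0.764
5 -2 -1.629 -2.731
6 -3 -14.794 -0.953
7 -3 -1.916 -3.889
8 -3 -15.439 -1.257
9 -3 -2.632 -4.111
10 -3 -15.715 -1.480
11 -3 -3.042 -4.225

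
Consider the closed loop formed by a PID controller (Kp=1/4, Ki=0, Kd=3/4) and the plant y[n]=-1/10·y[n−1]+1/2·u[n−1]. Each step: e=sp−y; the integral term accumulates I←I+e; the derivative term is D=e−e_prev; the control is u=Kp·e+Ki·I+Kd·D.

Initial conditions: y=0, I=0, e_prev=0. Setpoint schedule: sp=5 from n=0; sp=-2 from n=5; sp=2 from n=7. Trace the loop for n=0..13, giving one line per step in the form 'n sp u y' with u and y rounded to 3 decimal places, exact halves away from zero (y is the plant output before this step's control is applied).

0 5 5.000 0.000
1 5 -1.250 2.500
2 5 4.000 -0.875
3 5 -1.494 2.088
4 5 3.771 -0.956
5 -2 -8.448 1.981
6 -2 5.408 -4.422
7 2 -2.963 3.146
8 2 4.656 -1.796
9 2 -3.354 2.507
10 2 4.309 -1.928
11 2 -3.293 2.347
12 2 4.141 -1.881
13 2 -3.170 2.259

(exact arithmetic carried between steps; '≈' marks a value shown rounded to 6 d.p. or computed from one; I and e_prev carry over from the previous line; the table rounds u and y to 3 d.p., halves away from zero)
n=0: y=0, sp=5, e=sp−y=5; I=5, D=e−e_prev=5; u=1/4·5+0·5+3/4·5=5; next y=-1/10·0+1/2·5=2.5
n=1: y=2.5, sp=5, e=sp−y=2.5; I=7.5, D=e−e_prev=-2.5; u=1/4·2.5+0·7.5+3/4·(-2.5)=-1.25; next y=-1/10·2.5+1/2·(-1.25)=-0.875
n=2: y=-0.875, sp=5, e=sp−y=5.875; I=13.375, D=e−e_prev=3.375; u=1/4·5.875+0·13.375+3/4·3.375=4; next y=-1/10·(-0.875)+1/2·4=2.0875
n=3: y=2.0875, sp=5, e=sp−y=2.9125; I=16.2875, D=e−e_prev=-2.9625; u=1/4·2.9125+0·16.2875+3/4·(-2.9625)=-1.49375; next y=-1/10·2.0875+1/2·(-1.49375)=-0.955625
n=4: y=-0.955625, sp=5, e=sp−y=5.955625; I=22.243125, D=e−e_prev=3.043125; u=1/4·5.955625+0·22.243125+3/4·3.043125=3.77125; next y=-1/10·(-0.955625)+1/2·3.77125≈1.981188
n=5: y≈1.981188, sp=-2, e=sp−y≈-3.981188; I≈18.261938, D=e−e_prev≈-9.936813; u=1/4·(-3.981188)+0·18.261938+3/4·(-9.936813)≈-8.447906; next y=-1/10·1.981188+1/2·(-8.447906)≈-4.422072
n=6: y≈-4.422072, sp=-2, e=sp−y≈2.422072; I≈20.684009, D=e−e_prev≈6.403259; u=1/4·2.422072+0·20.684009+3/4·6.403259≈5.407963; next y=-1/10·(-4.422072)+1/2·5.407963≈3.146188
n=7: y≈3.146188, sp=2, e=sp−y≈-1.146188; I≈19.537821, D=e−e_prev≈-3.568260; u=1/4·(-1.146188)+0·19.537821+3/4·(-3.568260)≈-2.962742; next y=-1/10·3.146188+1/2·(-2.962742)≈-1.795990
n=8: y≈-1.795990, sp=2, e=sp−y≈3.795990; I≈23.333811, D=e−e_prev≈4.942178; u=1/4·3.795990+0·23.333811+3/4·4.942178≈4.655631; next y=-1/10·(-1.795990)+1/2·4.655631≈2.507415
n=9: y≈2.507415, sp=2, e=sp−y≈-0.507415; I≈22.826396, D=e−e_prev≈-4.303405; u=1/4·(-0.507415)+0·22.826396+3/4·(-4.303405)≈-3.354407; next y=-1/10·2.507415+1/2·(-3.354407)≈-1.927945
n=10: y≈-1.927945, sp=2, e=sp−y≈3.927945; I≈26.754341, D=e−e_prev≈4.435360; u=1/4·3.927945+0·26.754341+3/4·4.435360≈4.308506; next y=-1/10·(-1.927945)+1/2·4.308506≈2.347048
n=11: y≈2.347048, sp=2, e=sp−y≈-0.347048; I≈26.407294, D=e−e_prev≈-4.274993; u=1/4·(-0.347048)+0·26.407294+3/4·(-4.274993)≈-3.293006; next y=-1/10·2.347048+1/2·(-3.293006)≈-1.881208
n=12: y≈-1.881208, sp=2, e=sp−y≈3.881208; I≈30.288502, D=e−e_prev≈4.228255; u=1/4·3.881208+0·30.288502+3/4·4.228255≈4.141494; next y=-1/10·(-1.881208)+1/2·4.141494≈2.258868
n=13: y≈2.258868, sp=2, e=sp−y≈-0.258868; I≈30.029634, D=e−e_prev≈-4.140075; u=1/4·(-0.258868)+0·30.029634+3/4·(-4.140075)≈-3.169774; next y=-1/10·2.258868+1/2·(-3.169774)≈-1.810774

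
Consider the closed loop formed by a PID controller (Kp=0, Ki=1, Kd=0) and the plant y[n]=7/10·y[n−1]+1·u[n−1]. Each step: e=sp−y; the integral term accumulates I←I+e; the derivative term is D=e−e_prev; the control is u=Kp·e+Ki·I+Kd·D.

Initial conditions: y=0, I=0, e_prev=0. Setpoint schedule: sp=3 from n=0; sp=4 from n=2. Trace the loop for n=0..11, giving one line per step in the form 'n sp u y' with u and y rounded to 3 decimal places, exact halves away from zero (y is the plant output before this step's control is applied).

(exact arithmetic carried between steps; '≈' marks a value shown rounded to 6 d.p. or computed from one; I and e_prev carry over from the previous line; the table rounds u and y to 3 d.p., halves away from zero)
n=0: y=0, sp=3, e=sp−y=3; I=3, D=e−e_prev=3; u=0·3+1·3+0·3=3; next y=7/10·0+1·3=3
n=1: y=3, sp=3, e=sp−y=0; I=3, D=e−e_prev=-3; u=0·0+1·3+0·(-3)=3; next y=7/10·3+1·3=5.1
n=2: y=5.1, sp=4, e=sp−y=-1.1; I=1.9, D=e−e_prev=-1.1; u=0·(-1.1)+1·1.9+0·(-1.1)=1.9; next y=7/10·5.1+1·1.9=5.47
n=3: y=5.47, sp=4, e=sp−y=-1.47; I=0.43, D=e−e_prev=-0.37; u=0·(-1.47)+1·0.43+0·(-0.37)=0.43; next y=7/10·5.47+1·0.43=4.259
n=4: y=4.259, sp=4, e=sp−y=-0.259; I=0.171, D=e−e_prev=1.211; u=0·(-0.259)+1·0.171+0·1.211=0.171; next y=7/10·4.259+1·0.171=3.1523
n=5: y=3.1523, sp=4, e=sp−y=0.8477; I=1.0187, D=e−e_prev=1.1067; u=0·0.8477+1·1.0187+0·1.1067=1.0187; next y=7/10·3.1523+1·1.0187=3.22531
n=6: y=3.22531, sp=4, e=sp−y=0.77469; I=1.79339, D=e−e_prev=-0.07301; u=0·0.77469+1·1.79339+0·(-0.07301)=1.79339; next y=7/10·3.22531+1·1.79339=4.051107
n=7: y=4.051107, sp=4, e=sp−y=-0.051107; I=1.742283, D=e−e_prev=-0.825797; u=0·(-0.051107)+1·1.742283+0·(-0.825797)=1.742283; next y=7/10·4.051107+1·1.742283≈4.578058
n=8: y≈4.578058, sp=4, e=sp−y≈-0.578058; I≈1.164225, D=e−e_prev≈-0.526951; u=0·(-0.578058)+1·1.164225+0·(-0.526951)≈1.164225; next y=7/10·4.578058+1·1.164225≈4.368866
n=9: y≈4.368866, sp=4, e=sp−y≈-0.368866; I≈0.795359, D=e−e_prev≈0.209192; u=0·(-0.368866)+1·0.795359+0·0.209192≈0.795359; next y=7/10·4.368866+1·0.795359≈3.853565
n=10: y≈3.853565, sp=4, e=sp−y≈0.146435; I≈0.941794, D=e−e_prev≈0.515300; u=0·0.146435+1·0.941794+0·0.515300≈0.941794; next y=7/10·3.853565+1·0.941794≈3.639290
n=11: y≈3.639290, sp=4, e=sp−y≈0.360710; I≈1.302504, D=e−e_prev≈0.214276; u=0·0.360710+1·1.302504+0·0.214276≈1.302504; next y=7/10·3.639290+1·1.302504≈3.850007

0 3 3.000 0.000
1 3 3.000 3.000
2 4 1.900 5.100
3 4 0.430 5.470
4 4 0.171 4.259
5 4 1.019 3.152
6 4 1.793 3.225
7 4 1.742 4.051
8 4 1.164 4.578
9 4 0.795 4.369
10 4 0.942 3.854
11 4 1.303 3.639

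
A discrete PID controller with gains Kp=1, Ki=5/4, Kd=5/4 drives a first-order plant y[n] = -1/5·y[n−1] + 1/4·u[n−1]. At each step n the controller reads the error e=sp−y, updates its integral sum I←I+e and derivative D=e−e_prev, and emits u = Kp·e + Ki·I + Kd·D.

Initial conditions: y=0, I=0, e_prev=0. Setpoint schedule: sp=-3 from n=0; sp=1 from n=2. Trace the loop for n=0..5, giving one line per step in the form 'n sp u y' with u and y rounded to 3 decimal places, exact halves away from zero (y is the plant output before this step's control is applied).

(exact arithmetic carried between steps; '≈' marks a value shown rounded to 6 d.p. or computed from one; I and e_prev carry over from the previous line; the table rounds u and y to 3 d.p., halves away from zero)
n=0: y=0, sp=-3, e=sp−y=-3; I=-3, D=e−e_prev=-3; u=1·(-3)+5/4·(-3)+5/4·(-3)=-10.5; next y=-1/5·0+1/4·(-10.5)=-2.625
n=1: y=-2.625, sp=-3, e=sp−y=-0.375; I=-3.375, D=e−e_prev=2.625; u=1·(-0.375)+5/4·(-3.375)+5/4·2.625=-1.3125; next y=-1/5·(-2.625)+1/4·(-1.3125)=0.196875
n=2: y=0.196875, sp=1, e=sp−y=0.803125; I=-2.571875, D=e−e_prev=1.178125; u=1·0.803125+5/4·(-2.571875)+5/4·1.178125≈-0.939063; next y=-1/5·0.196875+1/4·(-0.939063)≈-0.274141
n=3: y≈-0.274141, sp=1, e=sp−y≈1.274141; I≈-1.297734, D=e−e_prev≈0.471016; u=1·1.274141+5/4·(-1.297734)+5/4·0.471016≈0.240742; next y=-1/5·(-0.274141)+1/4·0.240742≈0.115014
n=4: y≈0.115014, sp=1, e=sp−y≈0.884986; I≈-0.412748, D=e−e_prev≈-0.389154; u=1·0.884986+5/4·(-0.412748)+5/4·(-0.389154)≈-0.117392; next y=-1/5·0.115014+1/4·(-0.117392)≈-0.052351
n=5: y≈-0.052351, sp=1, e=sp−y≈1.052351; I≈0.639603, D=e−e_prev≈0.167364; u=1·1.052351+5/4·0.639603+5/4·0.167364≈2.061059; next y=-1/5·(-0.052351)+1/4·2.061059≈0.525735

0 -3 -10.500 0.000
1 -3 -1.313 -2.625
2 1 -0.939 0.197
3 1 0.241 -0.274
4 1 -0.117 0.115
5 1 2.061 -0.052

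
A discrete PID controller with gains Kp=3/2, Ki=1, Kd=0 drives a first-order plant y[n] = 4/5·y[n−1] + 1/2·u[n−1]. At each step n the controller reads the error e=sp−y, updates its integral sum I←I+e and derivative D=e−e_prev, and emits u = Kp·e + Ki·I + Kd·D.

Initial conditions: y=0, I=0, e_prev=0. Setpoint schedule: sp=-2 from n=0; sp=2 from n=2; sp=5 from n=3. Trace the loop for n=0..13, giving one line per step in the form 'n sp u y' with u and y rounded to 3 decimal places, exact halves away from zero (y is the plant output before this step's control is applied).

0 -2 -5.000 0.000
1 -2 -0.750 -2.500
2 2 9.438 -2.375
3 5 8.328 2.819
4 5 1.509 6.419
5 5 1.413 5.890
6 5 1.702 5.418
7 5 1.865 5.186
8 5 1.941 5.081
9 5 1.974 5.035
10 5 1.989 5.015
11 5 1.995 5.007
12 5 1.998 5.003
13 5 1.999 5.001

(exact arithmetic carried between steps; '≈' marks a value shown rounded to 6 d.p. or computed from one; I and e_prev carry over from the previous line; the table rounds u and y to 3 d.p., halves away from zero)
n=0: y=0, sp=-2, e=sp−y=-2; I=-2, D=e−e_prev=-2; u=3/2·(-2)+1·(-2)+0·(-2)=-5; next y=4/5·0+1/2·(-5)=-2.5
n=1: y=-2.5, sp=-2, e=sp−y=0.5; I=-1.5, D=e−e_prev=2.5; u=3/2·0.5+1·(-1.5)+0·2.5=-0.75; next y=4/5·(-2.5)+1/2·(-0.75)=-2.375
n=2: y=-2.375, sp=2, e=sp−y=4.375; I=2.875, D=e−e_prev=3.875; u=3/2·4.375+1·2.875+0·3.875=9.4375; next y=4/5·(-2.375)+1/2·9.4375=2.81875
n=3: y=2.81875, sp=5, e=sp−y=2.18125; I=5.05625, D=e−e_prev=-2.19375; u=3/2·2.18125+1·5.05625+0·(-2.19375)=8.328125; next y=4/5·2.81875+1/2·8.328125≈6.419063
n=4: y≈6.419063, sp=5, e=sp−y≈-1.419063; I≈3.637188, D=e−e_prev≈-3.600313; u=3/2·(-1.419063)+1·3.637188+0·(-3.600313)≈1.508594; next y=4/5·6.419063+1/2·1.508594≈5.889547
n=5: y≈5.889547, sp=5, e=sp−y≈-0.889547; I≈2.747641, D=e−e_prev≈0.529516; u=3/2·(-0.889547)+1·2.747641+0·0.529516≈1.413320; next y=4/5·5.889547+1/2·1.413320≈5.418298
n=6: y≈5.418298, sp=5, e=sp−y≈-0.418298; I≈2.329343, D=e−e_prev≈0.471249; u=3/2·(-0.418298)+1·2.329343+0·0.471249≈1.701896; next y=4/5·5.418298+1/2·1.701896≈5.185586
n=7: y≈5.185586, sp=5, e=sp−y≈-0.185586; I≈2.143757, D=e−e_prev≈0.232711; u=3/2·(-0.185586)+1·2.143757+0·0.232711≈1.865377; next y=4/5·5.185586+1/2·1.865377≈5.081158
n=8: y≈5.081158, sp=5, e=sp−y≈-0.081158; I≈2.062599, D=e−e_prev≈0.104429; u=3/2·(-0.081158)+1·2.062599+0·0.104429≈1.940863; next y=4/5·5.081158+1/2·1.940863≈5.035357
n=9: y≈5.035357, sp=5, e=sp−y≈-0.035357; I≈2.027242, D=e−e_prev≈0.045800; u=3/2·(-0.035357)+1·2.027242+0·0.045800≈1.974206; next y=4/5·5.035357+1/2·1.974206≈5.015389
n=10: y≈5.015389, sp=5, e=sp−y≈-0.015389; I≈2.011853, D=e−e_prev≈0.019969; u=3/2·(-0.015389)+1·2.011853+0·0.019969≈1.988770; next y=4/5·5.015389+1/2·1.988770≈5.006696
n=11: y≈5.006696, sp=5, e=sp−y≈-0.006696; I≈2.005157, D=e−e_prev≈0.008693; u=3/2·(-0.006696)+1·2.005157+0·0.008693≈1.995113; next y=4/5·5.006696+1/2·1.995113≈5.002913
n=12: y≈5.002913, sp=5, e=sp−y≈-0.002913; I≈2.002244, D=e−e_prev≈0.003783; u=3/2·(-0.002913)+1·2.002244+0·0.003783≈1.997874; next y=4/5·5.002913+1/2·1.997874≈5.001268
n=13: y≈5.001268, sp=5, e=sp−y≈-0.001268; I≈2.000976, D=e−e_prev≈0.001646; u=3/2·(-0.001268)+1·2.000976+0·0.001646≈1.999075; next y=4/5·5.001268+1/2·1.999075≈5.000551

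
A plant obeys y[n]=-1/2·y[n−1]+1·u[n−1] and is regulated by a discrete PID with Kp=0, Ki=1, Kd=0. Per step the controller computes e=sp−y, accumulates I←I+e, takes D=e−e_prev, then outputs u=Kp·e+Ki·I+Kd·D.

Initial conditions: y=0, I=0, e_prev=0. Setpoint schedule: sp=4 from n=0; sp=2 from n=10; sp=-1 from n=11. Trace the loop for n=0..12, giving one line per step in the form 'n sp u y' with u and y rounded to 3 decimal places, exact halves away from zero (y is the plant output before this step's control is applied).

0 4 4.000 0.000
1 4 4.000 4.000
2 4 6.000 2.000
3 4 5.000 5.000
4 4 6.500 2.500
5 4 5.250 5.250
6 4 6.625 2.625
7 4 5.313 5.313
8 4 6.656 2.656
9 4 5.328 5.328
10 2 4.664 2.664
11 -1 0.332 3.332
12 -1 0.666 -1.334

(exact arithmetic carried between steps; '≈' marks a value shown rounded to 6 d.p. or computed from one; I and e_prev carry over from the previous line; the table rounds u and y to 3 d.p., halves away from zero)
n=0: y=0, sp=4, e=sp−y=4; I=4, D=e−e_prev=4; u=0·4+1·4+0·4=4; next y=-1/2·0+1·4=4
n=1: y=4, sp=4, e=sp−y=0; I=4, D=e−e_prev=-4; u=0·0+1·4+0·(-4)=4; next y=-1/2·4+1·4=2
n=2: y=2, sp=4, e=sp−y=2; I=6, D=e−e_prev=2; u=0·2+1·6+0·2=6; next y=-1/2·2+1·6=5
n=3: y=5, sp=4, e=sp−y=-1; I=5, D=e−e_prev=-3; u=0·(-1)+1·5+0·(-3)=5; next y=-1/2·5+1·5=2.5
n=4: y=2.5, sp=4, e=sp−y=1.5; I=6.5, D=e−e_prev=2.5; u=0·1.5+1·6.5+0·2.5=6.5; next y=-1/2·2.5+1·6.5=5.25
n=5: y=5.25, sp=4, e=sp−y=-1.25; I=5.25, D=e−e_prev=-2.75; u=0·(-1.25)+1·5.25+0·(-2.75)=5.25; next y=-1/2·5.25+1·5.25=2.625
n=6: y=2.625, sp=4, e=sp−y=1.375; I=6.625, D=e−e_prev=2.625; u=0·1.375+1·6.625+0·2.625=6.625; next y=-1/2·2.625+1·6.625=5.3125
n=7: y=5.3125, sp=4, e=sp−y=-1.3125; I=5.3125, D=e−e_prev=-2.6875; u=0·(-1.3125)+1·5.3125+0·(-2.6875)=5.3125; next y=-1/2·5.3125+1·5.3125=2.65625
n=8: y=2.65625, sp=4, e=sp−y=1.34375; I=6.65625, D=e−e_prev=2.65625; u=0·1.34375+1·6.65625+0·2.65625=6.65625; next y=-1/2·2.65625+1·6.65625=5.328125
n=9: y=5.328125, sp=4, e=sp−y=-1.328125; I=5.328125, D=e−e_prev=-2.671875; u=0·(-1.328125)+1·5.328125+0·(-2.671875)=5.328125; next y=-1/2·5.328125+1·5.328125≈2.664063
n=10: y≈2.664063, sp=2, e=sp−y≈-0.664063; I≈4.664063, D=e−e_prev≈0.664063; u=0·(-0.664063)+1·4.664063+0·0.664063≈4.664063; next y=-1/2·2.664063+1·4.664063≈3.332031
n=11: y≈3.332031, sp=-1, e=sp−y≈-4.332031; I≈0.332031, D=e−e_prev≈-3.667969; u=0·(-4.332031)+1·0.332031+0·(-3.667969)≈0.332031; next y=-1/2·3.332031+1·0.332031≈-1.333984
n=12: y≈-1.333984, sp=-1, e=sp−y≈0.333984; I≈0.666016, D=e−e_prev≈4.666016; u=0·0.333984+1·0.666016+0·4.666016≈0.666016; next y=-1/2·(-1.333984)+1·0.666016≈1.333008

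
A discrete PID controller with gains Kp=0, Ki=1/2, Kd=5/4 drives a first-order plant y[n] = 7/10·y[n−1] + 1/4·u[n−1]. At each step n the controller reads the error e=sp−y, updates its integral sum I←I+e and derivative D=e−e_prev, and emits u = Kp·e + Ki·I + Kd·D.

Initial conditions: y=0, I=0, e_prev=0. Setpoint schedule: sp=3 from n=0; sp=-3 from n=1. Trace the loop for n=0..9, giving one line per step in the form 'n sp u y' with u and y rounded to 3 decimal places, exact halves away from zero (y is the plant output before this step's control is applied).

0 3 5.250 0.000
1 -3 -9.797 1.313
2 -3 2.163 -1.530
3 -3 -3.875 -0.531
4 -3 -2.443 -1.340
5 -3 -3.920 -1.549
6 -3 -4.005 -2.064
7 -3 -4.448 -2.446
8 -3 -4.541 -2.824
9 -3 -4.598 -3.112

(exact arithmetic carried between steps; '≈' marks a value shown rounded to 6 d.p. or computed from one; I and e_prev carry over from the previous line; the table rounds u and y to 3 d.p., halves away from zero)
n=0: y=0, sp=3, e=sp−y=3; I=3, D=e−e_prev=3; u=0·3+1/2·3+5/4·3=5.25; next y=7/10·0+1/4·5.25=1.3125
n=1: y=1.3125, sp=-3, e=sp−y=-4.3125; I=-1.3125, D=e−e_prev=-7.3125; u=0·(-4.3125)+1/2·(-1.3125)+5/4·(-7.3125)=-9.796875; next y=7/10·1.3125+1/4·(-9.796875)≈-1.530469
n=2: y≈-1.530469, sp=-3, e=sp−y≈-1.469531; I≈-2.782031, D=e−e_prev≈2.842969; u=0·(-1.469531)+1/2·(-2.782031)+5/4·2.842969≈2.162695; next y=7/10·(-1.530469)+1/4·2.162695≈-0.530654
n=3: y≈-0.530654, sp=-3, e=sp−y≈-2.469346; I≈-5.251377, D=e−e_prev≈-0.999814; u=0·(-2.469346)+1/2·(-5.251377)+5/4·(-0.999814)≈-3.875457; next y=7/10·(-0.530654)+1/4·(-3.875457)≈-1.340322
n=4: y≈-1.340322, sp=-3, e=sp−y≈-1.659678; I≈-6.911055, D=e−e_prev≈0.809668; u=0·(-1.659678)+1/2·(-6.911055)+5/4·0.809668≈-2.443443; next y=7/10·(-1.340322)+1/4·(-2.443443)≈-1.549086
n=5: y≈-1.549086, sp=-3, e=sp−y≈-1.450914; I≈-8.361969, D=e−e_prev≈0.208764; u=0·(-1.450914)+1/2·(-8.361969)+5/4·0.208764≈-3.920029; next y=7/10·(-1.549086)+1/4·(-3.920029)≈-2.064368
n=6: y≈-2.064368, sp=-3, e=sp−y≈-0.935632; I≈-9.297601, D=e−e_prev≈0.515281; u=0·(-0.935632)+1/2·(-9.297601)+5/4·0.515281≈-4.004699; next y=7/10·(-2.064368)+1/4·(-4.004699)≈-2.446232
n=7: y≈-2.446232, sp=-3, e=sp−y≈-0.553768; I≈-9.851369, D=e−e_prev≈0.381864; u=0·(-0.553768)+1/2·(-9.851369)+5/4·0.381864≈-4.448354; next y=7/10·(-2.446232)+1/4·(-4.448354)≈-2.824451
n=8: y≈-2.824451, sp=-3, e=sp−y≈-0.175549; I≈-10.026918, D=e−e_prev≈0.378219; u=0·(-0.175549)+1/2·(-10.026918)+5/4·0.378219≈-4.540685; next y=7/10·(-2.824451)+1/4·(-4.540685)≈-3.112287
n=9: y≈-3.112287, sp=-3, e=sp−y≈0.112287; I≈-9.914631, D=e−e_prev≈0.287836; u=0·0.112287+1/2·(-9.914631)+5/4·0.287836≈-4.597520; next y=7/10·(-3.112287)+1/4·(-4.597520)≈-3.327981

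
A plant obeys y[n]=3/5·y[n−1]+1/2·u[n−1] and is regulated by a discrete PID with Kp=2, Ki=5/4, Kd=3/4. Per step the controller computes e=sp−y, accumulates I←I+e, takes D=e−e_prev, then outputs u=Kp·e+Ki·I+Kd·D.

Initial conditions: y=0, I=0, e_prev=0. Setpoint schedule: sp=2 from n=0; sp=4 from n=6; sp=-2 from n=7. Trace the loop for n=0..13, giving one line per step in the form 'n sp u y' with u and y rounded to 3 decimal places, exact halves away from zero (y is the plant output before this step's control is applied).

0 2 8.000 0.000
1 2 -7.000 4.000
2 2 13.900 -1.100
3 2 -15.610 6.290
4 2 25.854 -4.031
5 2 -32.506 10.508
6 4 57.588 -9.948
7 -2 -96.912 22.825
8 -2 131.481 -34.761
9 -2 -189.337 44.884
10 -2 262.279 -67.738
11 -2 -372.954 90.497
12 -2 520.804 -132.179
13 -2 -736.573 181.095

(exact arithmetic carried between steps; '≈' marks a value shown rounded to 6 d.p. or computed from one; I and e_prev carry over from the previous line; the table rounds u and y to 3 d.p., halves away from zero)
n=0: y=0, sp=2, e=sp−y=2; I=2, D=e−e_prev=2; u=2·2+5/4·2+3/4·2=8; next y=3/5·0+1/2·8=4
n=1: y=4, sp=2, e=sp−y=-2; I=0, D=e−e_prev=-4; u=2·(-2)+5/4·0+3/4·(-4)=-7; next y=3/5·4+1/2·(-7)=-1.1
n=2: y=-1.1, sp=2, e=sp−y=3.1; I=3.1, D=e−e_prev=5.1; u=2·3.1+5/4·3.1+3/4·5.1=13.9; next y=3/5·(-1.1)+1/2·13.9=6.29
n=3: y=6.29, sp=2, e=sp−y=-4.29; I=-1.19, D=e−e_prev=-7.39; u=2·(-4.29)+5/4·(-1.19)+3/4·(-7.39)=-15.61; next y=3/5·6.29+1/2·(-15.61)=-4.031
n=4: y=-4.031, sp=2, e=sp−y=6.031; I=4.841, D=e−e_prev=10.321; u=2·6.031+5/4·4.841+3/4·10.321=25.854; next y=3/5·(-4.031)+1/2·25.854=10.5084
n=5: y=10.5084, sp=2, e=sp−y=-8.5084; I=-3.6674, D=e−e_prev=-14.5394; u=2·(-8.5084)+5/4·(-3.6674)+3/4·(-14.5394)=-32.5056; next y=3/5·10.5084+1/2·(-32.5056)=-9.94776
n=6: y=-9.94776, sp=4, e=sp−y=13.94776; I=10.28036, D=e−e_prev=22.45616; u=2·13.94776+5/4·10.28036+3/4·22.45616=57.58809; next y=3/5·(-9.94776)+1/2·57.58809=22.825389
n=7: y=22.825389, sp=-2, e=sp−y=-24.825389; I=-14.545029, D=e−e_prev=-38.773149; u=2·(-24.825389)+5/4·(-14.545029)+3/4·(-38.773149)=-96.911926; next y=3/5·22.825389+1/2·(-96.911926)≈-34.760730
n=8: y≈-34.760730, sp=-2, e=sp−y≈32.760730; I≈18.215701, D=e−e_prev≈57.586119; u=2·32.760730+5/4·18.215701+3/4·57.586119≈131.480674; next y=3/5·(-34.760730)+1/2·131.480674≈44.883899
n=9: y≈44.883899, sp=-2, e=sp−y≈-46.883899; I≈-28.668199, D=e−e_prev≈-79.644629; u=2·(-46.883899)+5/4·(-28.668199)+3/4·(-79.644629)≈-189.336518; next y=3/5·44.883899+1/2·(-189.336518)≈-67.737920
n=10: y≈-67.737920, sp=-2, e=sp−y≈65.737920; I≈37.069721, D=e−e_prev≈112.621819; u=2·65.737920+5/4·37.069721+3/4·112.621819≈262.279355; next y=3/5·(-67.737920)+1/2·262.279355≈90.496926
n=11: y≈90.496926, sp=-2, e=sp−y≈-92.496926; I≈-55.427205, D=e−e_prev≈-158.234845; u=2·(-92.496926)+5/4·(-55.427205)+3/4·(-158.234845)≈-372.953990; next y=3/5·90.496926+1/2·(-372.953990)≈-132.178840
n=12: y≈-132.178840, sp=-2, e=sp−y≈130.178840; I≈74.751635, D=e−e_prev≈222.675765; u=2·130.178840+5/4·74.751635+3/4·222.675765≈520.804048; next y=3/5·(-132.178840)+1/2·520.804048≈181.094720
n=13: y≈181.094720, sp=-2, e=sp−y≈-183.094720; I≈-108.343085, D=e−e_prev≈-313.273560; u=2·(-183.094720)+5/4·(-108.343085)+3/4·(-313.273560)≈-736.573466; next y=3/5·181.094720+1/2·(-736.573466)≈-259.629901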